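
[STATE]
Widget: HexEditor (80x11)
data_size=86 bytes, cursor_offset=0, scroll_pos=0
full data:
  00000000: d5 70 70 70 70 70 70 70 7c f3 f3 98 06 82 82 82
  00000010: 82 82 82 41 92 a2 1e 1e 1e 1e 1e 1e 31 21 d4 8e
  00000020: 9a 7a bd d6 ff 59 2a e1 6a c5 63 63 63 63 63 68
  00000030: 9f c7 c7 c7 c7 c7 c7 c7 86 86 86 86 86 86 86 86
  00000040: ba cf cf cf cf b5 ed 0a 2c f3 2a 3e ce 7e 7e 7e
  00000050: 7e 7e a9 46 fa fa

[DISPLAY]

00000000  D5 70 70 70 70 70 70 70  7c f3 f3 98 06 82 82 82  |.ppppppp|.......|  
00000010  82 82 82 41 92 a2 1e 1e  1e 1e 1e 1e 31 21 d4 8e  |...A........1!..|  
00000020  9a 7a bd d6 ff 59 2a e1  6a c5 63 63 63 63 63 68  |.z...Y*.j.ccccch|  
00000030  9f c7 c7 c7 c7 c7 c7 c7  86 86 86 86 86 86 86 86  |................|  
00000040  ba cf cf cf cf b5 ed 0a  2c f3 2a 3e ce 7e 7e 7e  |........,.*>.~~~|  
00000050  7e 7e a9 46 fa fa                                 |~~.F..          |  
                                                                                
                                                                                
                                                                                
                                                                                
                                                                                


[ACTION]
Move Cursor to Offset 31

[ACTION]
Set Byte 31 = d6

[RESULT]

00000000  d5 70 70 70 70 70 70 70  7c f3 f3 98 06 82 82 82  |.ppppppp|.......|  
00000010  82 82 82 41 92 a2 1e 1e  1e 1e 1e 1e 31 21 d4 D6  |...A........1!..|  
00000020  9a 7a bd d6 ff 59 2a e1  6a c5 63 63 63 63 63 68  |.z...Y*.j.ccccch|  
00000030  9f c7 c7 c7 c7 c7 c7 c7  86 86 86 86 86 86 86 86  |................|  
00000040  ba cf cf cf cf b5 ed 0a  2c f3 2a 3e ce 7e 7e 7e  |........,.*>.~~~|  
00000050  7e 7e a9 46 fa fa                                 |~~.F..          |  
                                                                                
                                                                                
                                                                                
                                                                                
                                                                                


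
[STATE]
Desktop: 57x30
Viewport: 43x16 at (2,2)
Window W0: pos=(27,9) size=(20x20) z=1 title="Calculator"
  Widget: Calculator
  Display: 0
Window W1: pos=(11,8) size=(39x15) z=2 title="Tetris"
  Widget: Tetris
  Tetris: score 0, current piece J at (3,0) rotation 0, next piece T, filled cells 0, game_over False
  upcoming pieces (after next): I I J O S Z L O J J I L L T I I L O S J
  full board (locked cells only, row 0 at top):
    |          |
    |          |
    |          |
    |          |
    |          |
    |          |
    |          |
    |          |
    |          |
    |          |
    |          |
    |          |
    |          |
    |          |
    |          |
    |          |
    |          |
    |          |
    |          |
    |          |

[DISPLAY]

                                           
                                           
                                           
                                           
                                           
                                           
         ┏━━━━━━━━━━━━━━━━━━━━━━━━━━━━━━━━━
         ┃ Tetris                          
         ┠─────────────────────────────────
         ┃          │Next:                 
         ┃          │ ▒                    
         ┃          │▒▒▒                   
         ┃          │                      
         ┃          │                      
         ┃          │                      
         ┃          │Score:                


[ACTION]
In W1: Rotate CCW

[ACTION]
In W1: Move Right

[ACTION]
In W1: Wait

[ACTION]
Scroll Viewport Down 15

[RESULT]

         ┃          │                      
         ┃          │                      
         ┃          │                      
         ┃          │Score:                
         ┃          │0                     
         ┃          │                      
         ┃          │                      
         ┃          │                      
         ┗━━━━━━━━━━━━━━━━━━━━━━━━━━━━━━━━━
                         ┃└───┴───┴───┴───┘
                         ┃                 
                         ┃                 
                         ┃                 
                         ┃                 
                         ┗━━━━━━━━━━━━━━━━━
                                           


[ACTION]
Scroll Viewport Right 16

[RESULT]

        │                          ┃       
        │                          ┃       
        │                          ┃       
        │Score:                    ┃       
        │0                         ┃       
        │                          ┃       
        │                          ┃       
        │                          ┃       
━━━━━━━━━━━━━━━━━━━━━━━━━━━━━━━━━━━┛       
             ┃└───┴───┴───┴───┘ ┃          
             ┃                  ┃          
             ┃                  ┃          
             ┃                  ┃          
             ┃                  ┃          
             ┗━━━━━━━━━━━━━━━━━━┛          
                                           


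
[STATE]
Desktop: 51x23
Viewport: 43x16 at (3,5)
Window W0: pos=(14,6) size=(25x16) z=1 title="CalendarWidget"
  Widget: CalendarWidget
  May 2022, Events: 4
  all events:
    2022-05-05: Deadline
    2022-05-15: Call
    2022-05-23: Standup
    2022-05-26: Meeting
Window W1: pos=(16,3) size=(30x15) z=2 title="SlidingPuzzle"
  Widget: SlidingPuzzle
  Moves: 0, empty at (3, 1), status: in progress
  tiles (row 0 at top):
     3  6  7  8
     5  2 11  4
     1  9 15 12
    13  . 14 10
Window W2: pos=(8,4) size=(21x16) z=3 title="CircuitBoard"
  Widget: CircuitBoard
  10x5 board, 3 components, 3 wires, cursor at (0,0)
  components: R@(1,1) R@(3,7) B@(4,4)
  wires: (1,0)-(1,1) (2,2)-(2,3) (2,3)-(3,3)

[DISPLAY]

     ┃ CircuitBoard      ┃────────────────┨
     ┠───────────────────┨───┬────┐       ┃
     ┃   0 1 2 3 4 5 6 7 ┃ 7 │  8 │       ┃
     ┃0  [.]             ┃───┼────┤       ┃
     ┃                   ┃11 │  4 │       ┃
     ┃1   · ─ R          ┃───┼────┤       ┃
     ┃                   ┃15 │ 12 │       ┃
     ┃2           · ─ ·  ┃───┼────┤       ┃
     ┃                │  ┃14 │ 10 │       ┃
     ┃3               ·  ┃───┴────┘       ┃
     ┃                   ┃                ┃
     ┃4                  ┃                ┃
     ┃Cursor: (0,0)      ┃━━━━━━━━━━━━━━━━┛
     ┃                   ┃         ┃       
     ┗━━━━━━━━━━━━━━━━━━━┛         ┃       
           ┃                       ┃       


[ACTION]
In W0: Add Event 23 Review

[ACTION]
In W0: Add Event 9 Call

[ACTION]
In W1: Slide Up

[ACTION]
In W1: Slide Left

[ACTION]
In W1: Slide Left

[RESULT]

     ┃ CircuitBoard      ┃────────────────┨
     ┠───────────────────┨───┬────┐       ┃
     ┃   0 1 2 3 4 5 6 7 ┃ 7 │  8 │       ┃
     ┃0  [.]             ┃───┼────┤       ┃
     ┃                   ┃11 │  4 │       ┃
     ┃1   · ─ R          ┃───┼────┤       ┃
     ┃                   ┃15 │ 12 │       ┃
     ┃2           · ─ ·  ┃───┼────┤       ┃
     ┃                │  ┃10 │    │       ┃
     ┃3               ·  ┃───┴────┘       ┃
     ┃                   ┃                ┃
     ┃4                  ┃                ┃
     ┃Cursor: (0,0)      ┃━━━━━━━━━━━━━━━━┛
     ┃                   ┃         ┃       
     ┗━━━━━━━━━━━━━━━━━━━┛         ┃       
           ┃                       ┃       


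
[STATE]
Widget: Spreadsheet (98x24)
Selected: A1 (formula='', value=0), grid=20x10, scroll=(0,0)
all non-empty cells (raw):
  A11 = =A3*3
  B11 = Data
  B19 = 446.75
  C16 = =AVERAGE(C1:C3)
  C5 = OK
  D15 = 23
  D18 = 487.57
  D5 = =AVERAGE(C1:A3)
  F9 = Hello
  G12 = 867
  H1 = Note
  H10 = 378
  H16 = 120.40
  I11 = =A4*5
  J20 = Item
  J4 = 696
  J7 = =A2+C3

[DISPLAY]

A1:                                                                                               
       A       B       C       D       E       F       G       H       I       J                  
--------------------------------------------------------------------------------------------------
  1      [0]       0       0       0       0       0       0Note           0       0              
  2        0       0       0       0       0       0       0       0       0       0              
  3        0       0       0       0       0       0       0       0       0       0              
  4        0       0       0       0       0       0       0       0       0     696              
  5        0       0OK             0       0       0       0       0       0       0              
  6        0       0       0       0       0       0       0       0       0       0              
  7        0       0       0       0       0       0       0       0       0       0              
  8        0       0       0       0       0       0       0       0       0       0              
  9        0       0       0       0       0Hello          0       0       0       0              
 10        0       0       0       0       0       0       0     378       0       0              
 11        0Data           0       0       0       0       0       0       0       0              
 12        0       0       0       0       0       0     867       0       0       0              
 13        0       0       0       0       0       0       0       0       0       0              
 14        0       0       0       0       0       0       0       0       0       0              
 15        0       0       0      23       0       0       0       0       0       0              
 16        0       0       0       0       0       0       0  120.40       0       0              
 17        0       0       0       0       0       0       0       0       0       0              
 18        0       0       0  487.57       0       0       0       0       0       0              
 19        0  446.75       0       0       0       0       0       0       0       0              
 20        0       0       0       0       0       0       0       0       0Item                  
                                                                                                  


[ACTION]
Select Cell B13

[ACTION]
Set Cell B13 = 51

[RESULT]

B13: 51                                                                                           
       A       B       C       D       E       F       G       H       I       J                  
--------------------------------------------------------------------------------------------------
  1        0       0       0       0       0       0       0Note           0       0              
  2        0       0       0       0       0       0       0       0       0       0              
  3        0       0       0       0       0       0       0       0       0       0              
  4        0       0       0       0       0       0       0       0       0     696              
  5        0       0OK             0       0       0       0       0       0       0              
  6        0       0       0       0       0       0       0       0       0       0              
  7        0       0       0       0       0       0       0       0       0       0              
  8        0       0       0       0       0       0       0       0       0       0              
  9        0       0       0       0       0Hello          0       0       0       0              
 10        0       0       0       0       0       0       0     378       0       0              
 11        0Data           0       0       0       0       0       0       0       0              
 12        0       0       0       0       0       0     867       0       0       0              
 13        0    [51]       0       0       0       0       0       0       0       0              
 14        0       0       0       0       0       0       0       0       0       0              
 15        0       0       0      23       0       0       0       0       0       0              
 16        0       0       0       0       0       0       0  120.40       0       0              
 17        0       0       0       0       0       0       0       0       0       0              
 18        0       0       0  487.57       0       0       0       0       0       0              
 19        0  446.75       0       0       0       0       0       0       0       0              
 20        0       0       0       0       0       0       0       0       0Item                  
                                                                                                  


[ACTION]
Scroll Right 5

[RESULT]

B13: 51                                                                                           
       F       G       H       I       J                                                          
--------------------------------------------------------------------------------------------------
  1        0       0Note           0       0                                                      
  2        0       0       0       0       0                                                      
  3        0       0       0       0       0                                                      
  4        0       0       0       0     696                                                      
  5        0       0       0       0       0                                                      
  6        0       0       0       0       0                                                      
  7        0       0       0       0       0                                                      
  8        0       0       0       0       0                                                      
  9 Hello          0       0       0       0                                                      
 10        0       0     378       0       0                                                      
 11        0       0       0       0       0                                                      
 12        0     867       0       0       0                                                      
 13        0       0       0       0       0                                                      
 14        0       0       0       0       0                                                      
 15        0       0       0       0       0                                                      
 16        0       0  120.40       0       0                                                      
 17        0       0       0       0       0                                                      
 18        0       0       0       0       0                                                      
 19        0       0       0       0       0                                                      
 20        0       0       0       0Item                                                          
                                                                                                  


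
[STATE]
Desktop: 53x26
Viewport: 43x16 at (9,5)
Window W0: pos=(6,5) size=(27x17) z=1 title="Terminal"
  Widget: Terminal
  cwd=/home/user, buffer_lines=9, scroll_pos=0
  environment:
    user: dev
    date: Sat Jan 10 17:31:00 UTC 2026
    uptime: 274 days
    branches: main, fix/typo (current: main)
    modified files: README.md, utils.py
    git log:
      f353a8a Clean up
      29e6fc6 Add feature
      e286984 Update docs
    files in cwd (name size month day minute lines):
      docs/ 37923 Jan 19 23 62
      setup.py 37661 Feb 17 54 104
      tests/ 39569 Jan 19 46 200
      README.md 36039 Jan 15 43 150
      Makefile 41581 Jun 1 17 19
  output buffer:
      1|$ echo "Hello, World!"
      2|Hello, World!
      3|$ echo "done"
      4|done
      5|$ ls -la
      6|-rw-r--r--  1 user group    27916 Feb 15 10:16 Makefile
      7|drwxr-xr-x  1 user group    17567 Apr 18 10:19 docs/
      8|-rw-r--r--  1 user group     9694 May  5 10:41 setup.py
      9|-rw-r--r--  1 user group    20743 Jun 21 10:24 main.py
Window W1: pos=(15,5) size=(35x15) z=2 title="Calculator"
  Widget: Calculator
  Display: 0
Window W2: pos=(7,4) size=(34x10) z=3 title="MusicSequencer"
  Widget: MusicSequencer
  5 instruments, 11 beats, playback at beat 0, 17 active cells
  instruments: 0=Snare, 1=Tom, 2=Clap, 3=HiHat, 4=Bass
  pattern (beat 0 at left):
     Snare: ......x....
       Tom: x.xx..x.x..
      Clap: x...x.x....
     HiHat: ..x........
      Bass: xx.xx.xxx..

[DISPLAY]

MusicSequencer                 ┃━━━━━━━━┓  
───────────────────────────────┨        ┃  
     ▼1234567890               ┃────────┨  
Snare······█····               ┃       0┃  
  Tom█·██··█·█··               ┃        ┃  
 Clap█···█·█····               ┃        ┃  
HiHat··█········               ┃        ┃  
 Bass██·██·███··               ┃        ┃  
━━━━━━━━━━━━━━━━━━━━━━━━━━━━━━━┛        ┃  
wxr-xr┃│ 1 │ 2 │ 3 │ - │                ┃  
w-r--r┃├───┼───┼───┼───┤                ┃  
w-r--r┃│ 0 │ . │ = │ + │                ┃  
█     ┃├───┼───┼───┼───┤                ┃  
      ┃│ C │ MC│ MR│ M+│                ┃  
      ┗━━━━━━━━━━━━━━━━━━━━━━━━━━━━━━━━━┛  
                       ┃                   


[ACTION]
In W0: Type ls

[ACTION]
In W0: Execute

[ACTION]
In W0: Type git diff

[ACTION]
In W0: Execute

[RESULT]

MusicSequencer                 ┃━━━━━━━━┓  
───────────────────────────────┨        ┃  
     ▼1234567890               ┃────────┨  
Snare······█····               ┃       0┃  
  Tom█·██··█·█··               ┃        ┃  
 Clap█···█·█····               ┃        ┃  
HiHat··█········               ┃        ┃  
 Bass██·██·███··               ┃        ┃  
━━━━━━━━━━━━━━━━━━━━━━━━━━━━━━━┛        ┃  
ff --g┃│ 1 │ 2 │ 3 │ - │                ┃  
- a/ma┃├───┼───┼───┼───┤                ┃  
+ b/ma┃│ 0 │ . │ = │ + │                ┃  
 -1,3 ┃├───┼───┼───┼───┤                ┃  
 updat┃│ C │ MC│ MR│ M+│                ┃  
mport ┗━━━━━━━━━━━━━━━━━━━━━━━━━━━━━━━━━┛  
█                      ┃                   


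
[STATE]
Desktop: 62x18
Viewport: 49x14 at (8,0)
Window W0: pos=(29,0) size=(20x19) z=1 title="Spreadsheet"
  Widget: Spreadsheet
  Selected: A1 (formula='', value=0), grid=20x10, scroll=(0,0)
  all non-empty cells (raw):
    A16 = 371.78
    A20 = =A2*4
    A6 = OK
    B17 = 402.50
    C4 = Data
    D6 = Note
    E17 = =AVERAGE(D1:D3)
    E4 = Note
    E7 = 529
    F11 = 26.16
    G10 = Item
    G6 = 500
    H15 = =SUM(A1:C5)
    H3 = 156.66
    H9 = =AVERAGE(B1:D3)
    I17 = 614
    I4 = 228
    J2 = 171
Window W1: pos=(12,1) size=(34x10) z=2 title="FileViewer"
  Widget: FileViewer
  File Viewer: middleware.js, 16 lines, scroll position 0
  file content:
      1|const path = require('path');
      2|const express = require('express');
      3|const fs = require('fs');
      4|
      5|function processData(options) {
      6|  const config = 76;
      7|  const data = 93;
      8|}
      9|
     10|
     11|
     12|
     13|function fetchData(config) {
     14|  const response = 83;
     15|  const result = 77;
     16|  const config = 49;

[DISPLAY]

                     ┏━━━━━━━━━━━━━━━━━━┓        
    ┏━━━━━━━━━━━━━━━━━━━━━━━━━━━━━━━━┓  ┃        
    ┃ FileViewer                     ┃──┨        
    ┠────────────────────────────────┨  ┃        
    ┃const path = require('path');  ▲┃  ┃        
    ┃const express = require('expres█┃--┃        
    ┃const fs = require('fs');      ░┃  ┃        
    ┃                               ░┃  ┃        
    ┃function processData(options) {░┃  ┃        
    ┃  const config = 76;           ▼┃  ┃        
    ┗━━━━━━━━━━━━━━━━━━━━━━━━━━━━━━━━┛  ┃        
                     ┃  6 OK            ┃        
                     ┃  7        0      ┃        
                     ┃  8        0      ┃        


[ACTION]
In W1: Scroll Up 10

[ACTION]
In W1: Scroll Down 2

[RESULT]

                     ┏━━━━━━━━━━━━━━━━━━┓        
    ┏━━━━━━━━━━━━━━━━━━━━━━━━━━━━━━━━┓  ┃        
    ┃ FileViewer                     ┃──┨        
    ┠────────────────────────────────┨  ┃        
    ┃const fs = require('fs');      ▲┃  ┃        
    ┃                               █┃--┃        
    ┃function processData(options) {░┃  ┃        
    ┃  const config = 76;           ░┃  ┃        
    ┃  const data = 93;             ░┃  ┃        
    ┃}                              ▼┃  ┃        
    ┗━━━━━━━━━━━━━━━━━━━━━━━━━━━━━━━━┛  ┃        
                     ┃  6 OK            ┃        
                     ┃  7        0      ┃        
                     ┃  8        0      ┃        


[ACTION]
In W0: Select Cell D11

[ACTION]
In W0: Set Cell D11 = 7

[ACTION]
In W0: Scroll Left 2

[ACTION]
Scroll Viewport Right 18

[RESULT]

                ┏━━━━━━━━━━━━━━━━━━┓             
━━━━━━━━━━━━━━━━━━━━━━━━━━━━━━━━┓  ┃             
 FileViewer                     ┃──┨             
────────────────────────────────┨  ┃             
const fs = require('fs');      ▲┃  ┃             
                               █┃--┃             
function processData(options) {░┃  ┃             
  const config = 76;           ░┃  ┃             
  const data = 93;             ░┃  ┃             
}                              ▼┃  ┃             
━━━━━━━━━━━━━━━━━━━━━━━━━━━━━━━━┛  ┃             
                ┃  6 OK            ┃             
                ┃  7        0      ┃             
                ┃  8        0      ┃             


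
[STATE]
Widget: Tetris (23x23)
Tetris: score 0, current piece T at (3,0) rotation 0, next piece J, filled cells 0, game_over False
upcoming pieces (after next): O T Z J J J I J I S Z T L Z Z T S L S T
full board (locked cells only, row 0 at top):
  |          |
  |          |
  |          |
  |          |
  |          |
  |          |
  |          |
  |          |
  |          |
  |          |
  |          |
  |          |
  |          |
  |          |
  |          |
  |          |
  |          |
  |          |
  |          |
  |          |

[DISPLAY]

    ▒     │Next:       
   ▒▒▒    │█           
          │███         
          │            
          │            
          │            
          │Score:      
          │0           
          │            
          │            
          │            
          │            
          │            
          │            
          │            
          │            
          │            
          │            
          │            
          │            
          │            
          │            
          │            


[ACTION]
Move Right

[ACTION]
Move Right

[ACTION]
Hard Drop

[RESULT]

   █      │Next:       
   ███    │▓▓          
          │▓▓          
          │            
          │            
          │            
          │Score:      
          │0           
          │            
          │            
          │            
          │            
          │            
          │            
          │            
          │            
          │            
          │            
      ▒   │            
     ▒▒▒  │            
          │            
          │            
          │            


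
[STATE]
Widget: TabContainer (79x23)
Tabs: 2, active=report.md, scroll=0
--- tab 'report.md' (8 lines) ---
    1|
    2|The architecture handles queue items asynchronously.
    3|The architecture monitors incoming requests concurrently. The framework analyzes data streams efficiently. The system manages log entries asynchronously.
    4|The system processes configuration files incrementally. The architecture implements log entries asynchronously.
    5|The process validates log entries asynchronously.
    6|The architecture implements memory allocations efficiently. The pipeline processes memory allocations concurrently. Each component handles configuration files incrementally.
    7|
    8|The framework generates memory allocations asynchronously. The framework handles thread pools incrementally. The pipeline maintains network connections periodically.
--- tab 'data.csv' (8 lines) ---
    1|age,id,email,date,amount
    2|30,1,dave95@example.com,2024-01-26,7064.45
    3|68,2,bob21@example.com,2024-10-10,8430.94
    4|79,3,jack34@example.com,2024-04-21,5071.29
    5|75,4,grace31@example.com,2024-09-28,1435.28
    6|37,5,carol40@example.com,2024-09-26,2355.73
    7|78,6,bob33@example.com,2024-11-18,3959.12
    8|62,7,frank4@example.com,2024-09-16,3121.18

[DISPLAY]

[report.md]│ data.csv                                                          
───────────────────────────────────────────────────────────────────────────────
                                                                               
The architecture handles queue items asynchronously.                           
The architecture monitors incoming requests concurrently. The framework analyze
The system processes configuration files incrementally. The architecture implem
The process validates log entries asynchronously.                              
The architecture implements memory allocations efficiently. The pipeline proces
                                                                               
The framework generates memory allocations asynchronously. The framework handle
                                                                               
                                                                               
                                                                               
                                                                               
                                                                               
                                                                               
                                                                               
                                                                               
                                                                               
                                                                               
                                                                               
                                                                               
                                                                               


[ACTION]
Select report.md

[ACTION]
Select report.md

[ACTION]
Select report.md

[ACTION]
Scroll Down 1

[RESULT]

[report.md]│ data.csv                                                          
───────────────────────────────────────────────────────────────────────────────
The architecture handles queue items asynchronously.                           
The architecture monitors incoming requests concurrently. The framework analyze
The system processes configuration files incrementally. The architecture implem
The process validates log entries asynchronously.                              
The architecture implements memory allocations efficiently. The pipeline proces
                                                                               
The framework generates memory allocations asynchronously. The framework handle
                                                                               
                                                                               
                                                                               
                                                                               
                                                                               
                                                                               
                                                                               
                                                                               
                                                                               
                                                                               
                                                                               
                                                                               
                                                                               
                                                                               


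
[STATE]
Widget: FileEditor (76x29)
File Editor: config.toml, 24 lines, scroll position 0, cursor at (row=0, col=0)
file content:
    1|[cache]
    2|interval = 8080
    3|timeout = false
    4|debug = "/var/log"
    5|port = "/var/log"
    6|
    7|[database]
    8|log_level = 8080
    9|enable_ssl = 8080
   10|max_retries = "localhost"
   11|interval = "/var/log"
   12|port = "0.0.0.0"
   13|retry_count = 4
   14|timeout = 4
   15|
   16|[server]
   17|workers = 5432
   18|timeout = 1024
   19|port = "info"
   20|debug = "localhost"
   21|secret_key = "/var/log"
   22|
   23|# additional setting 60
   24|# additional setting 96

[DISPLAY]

█cache]                                                                    ▲
interval = 8080                                                            █
timeout = false                                                            ░
debug = "/var/log"                                                         ░
port = "/var/log"                                                          ░
                                                                           ░
[database]                                                                 ░
log_level = 8080                                                           ░
enable_ssl = 8080                                                          ░
max_retries = "localhost"                                                  ░
interval = "/var/log"                                                      ░
port = "0.0.0.0"                                                           ░
retry_count = 4                                                            ░
timeout = 4                                                                ░
                                                                           ░
[server]                                                                   ░
workers = 5432                                                             ░
timeout = 1024                                                             ░
port = "info"                                                              ░
debug = "localhost"                                                        ░
secret_key = "/var/log"                                                    ░
                                                                           ░
# additional setting 60                                                    ░
# additional setting 96                                                    ░
                                                                           ░
                                                                           ░
                                                                           ░
                                                                           ░
                                                                           ▼


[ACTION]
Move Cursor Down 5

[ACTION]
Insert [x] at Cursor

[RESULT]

[cache]                                                                    ▲
interval = 8080                                                            █
timeout = false                                                            ░
debug = "/var/log"                                                         ░
port = "/var/log"                                                          ░
x█                                                                         ░
[database]                                                                 ░
log_level = 8080                                                           ░
enable_ssl = 8080                                                          ░
max_retries = "localhost"                                                  ░
interval = "/var/log"                                                      ░
port = "0.0.0.0"                                                           ░
retry_count = 4                                                            ░
timeout = 4                                                                ░
                                                                           ░
[server]                                                                   ░
workers = 5432                                                             ░
timeout = 1024                                                             ░
port = "info"                                                              ░
debug = "localhost"                                                        ░
secret_key = "/var/log"                                                    ░
                                                                           ░
# additional setting 60                                                    ░
# additional setting 96                                                    ░
                                                                           ░
                                                                           ░
                                                                           ░
                                                                           ░
                                                                           ▼


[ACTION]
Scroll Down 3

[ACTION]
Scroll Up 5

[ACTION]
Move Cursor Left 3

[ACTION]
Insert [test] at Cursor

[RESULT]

[cache]                                                                    ▲
interval = 8080                                                            █
timeout = false                                                            ░
debug = "/var/log"                                                         ░
port = "/var/log"                                                          ░
test█                                                                      ░
[database]                                                                 ░
log_level = 8080                                                           ░
enable_ssl = 8080                                                          ░
max_retries = "localhost"                                                  ░
interval = "/var/log"                                                      ░
port = "0.0.0.0"                                                           ░
retry_count = 4                                                            ░
timeout = 4                                                                ░
                                                                           ░
[server]                                                                   ░
workers = 5432                                                             ░
timeout = 1024                                                             ░
port = "info"                                                              ░
debug = "localhost"                                                        ░
secret_key = "/var/log"                                                    ░
                                                                           ░
# additional setting 60                                                    ░
# additional setting 96                                                    ░
                                                                           ░
                                                                           ░
                                                                           ░
                                                                           ░
                                                                           ▼


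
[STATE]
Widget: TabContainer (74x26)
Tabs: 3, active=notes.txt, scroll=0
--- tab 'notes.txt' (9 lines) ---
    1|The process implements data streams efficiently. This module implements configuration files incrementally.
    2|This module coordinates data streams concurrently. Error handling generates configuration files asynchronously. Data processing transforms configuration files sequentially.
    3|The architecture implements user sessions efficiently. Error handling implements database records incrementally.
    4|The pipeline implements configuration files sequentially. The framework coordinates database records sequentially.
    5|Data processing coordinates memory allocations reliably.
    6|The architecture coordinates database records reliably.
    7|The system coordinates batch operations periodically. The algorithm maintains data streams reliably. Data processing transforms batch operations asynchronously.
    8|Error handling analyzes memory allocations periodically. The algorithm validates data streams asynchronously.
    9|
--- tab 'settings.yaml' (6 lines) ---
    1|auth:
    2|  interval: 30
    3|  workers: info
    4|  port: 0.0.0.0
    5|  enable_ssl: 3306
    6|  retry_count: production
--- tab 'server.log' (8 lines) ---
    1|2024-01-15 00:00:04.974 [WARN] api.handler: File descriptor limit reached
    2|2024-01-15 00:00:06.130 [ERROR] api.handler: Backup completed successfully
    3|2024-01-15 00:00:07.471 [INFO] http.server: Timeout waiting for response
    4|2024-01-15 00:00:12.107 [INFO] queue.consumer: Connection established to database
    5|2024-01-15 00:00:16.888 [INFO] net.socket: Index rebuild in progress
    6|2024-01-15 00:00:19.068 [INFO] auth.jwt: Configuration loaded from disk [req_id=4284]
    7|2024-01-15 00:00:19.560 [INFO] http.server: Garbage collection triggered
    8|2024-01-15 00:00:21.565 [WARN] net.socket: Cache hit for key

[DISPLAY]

[notes.txt]│ settings.yaml │ server.log                                   
──────────────────────────────────────────────────────────────────────────
The process implements data streams efficiently. This module implements co
This module coordinates data streams concurrently. Error handling generate
The architecture implements user sessions efficiently. Error handling impl
The pipeline implements configuration files sequentially. The framework co
Data processing coordinates memory allocations reliably.                  
The architecture coordinates database records reliably.                   
The system coordinates batch operations periodically. The algorithm mainta
Error handling analyzes memory allocations periodically. The algorithm val
                                                                          
                                                                          
                                                                          
                                                                          
                                                                          
                                                                          
                                                                          
                                                                          
                                                                          
                                                                          
                                                                          
                                                                          
                                                                          
                                                                          
                                                                          
                                                                          


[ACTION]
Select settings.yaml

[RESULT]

 notes.txt │[settings.yaml]│ server.log                                   
──────────────────────────────────────────────────────────────────────────
auth:                                                                     
  interval: 30                                                            
  workers: info                                                           
  port: 0.0.0.0                                                           
  enable_ssl: 3306                                                        
  retry_count: production                                                 
                                                                          
                                                                          
                                                                          
                                                                          
                                                                          
                                                                          
                                                                          
                                                                          
                                                                          
                                                                          
                                                                          
                                                                          
                                                                          
                                                                          
                                                                          
                                                                          
                                                                          
                                                                          


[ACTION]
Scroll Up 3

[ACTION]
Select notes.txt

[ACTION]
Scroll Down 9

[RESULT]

[notes.txt]│ settings.yaml │ server.log                                   
──────────────────────────────────────────────────────────────────────────
                                                                          
                                                                          
                                                                          
                                                                          
                                                                          
                                                                          
                                                                          
                                                                          
                                                                          
                                                                          
                                                                          
                                                                          
                                                                          
                                                                          
                                                                          
                                                                          
                                                                          
                                                                          
                                                                          
                                                                          
                                                                          
                                                                          
                                                                          
                                                                          
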